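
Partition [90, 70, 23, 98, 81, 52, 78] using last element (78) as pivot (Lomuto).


Pivot: 78
  70 <= 78: swap -> [70, 90, 23, 98, 81, 52, 78]
  23 <= 78: swap -> [70, 23, 90, 98, 81, 52, 78]
  52 <= 78: swap -> [70, 23, 52, 98, 81, 90, 78]
Place pivot at 3: [70, 23, 52, 78, 81, 90, 98]

Partitioned: [70, 23, 52, 78, 81, 90, 98]


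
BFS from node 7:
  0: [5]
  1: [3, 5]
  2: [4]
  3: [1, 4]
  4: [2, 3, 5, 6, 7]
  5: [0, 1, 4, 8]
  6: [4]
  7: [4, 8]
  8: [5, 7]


Visit 7, enqueue [4, 8]
Visit 4, enqueue [2, 3, 5, 6]
Visit 8, enqueue []
Visit 2, enqueue []
Visit 3, enqueue [1]
Visit 5, enqueue [0]
Visit 6, enqueue []
Visit 1, enqueue []
Visit 0, enqueue []

BFS order: [7, 4, 8, 2, 3, 5, 6, 1, 0]


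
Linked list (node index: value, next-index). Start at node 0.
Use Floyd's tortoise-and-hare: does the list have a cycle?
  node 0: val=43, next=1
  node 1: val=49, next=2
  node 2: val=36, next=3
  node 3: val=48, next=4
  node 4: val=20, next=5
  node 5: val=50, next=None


Floyd's tortoise (slow, +1) and hare (fast, +2):
  init: slow=0, fast=0
  step 1: slow=1, fast=2
  step 2: slow=2, fast=4
  step 3: fast 4->5->None, no cycle

Cycle: no


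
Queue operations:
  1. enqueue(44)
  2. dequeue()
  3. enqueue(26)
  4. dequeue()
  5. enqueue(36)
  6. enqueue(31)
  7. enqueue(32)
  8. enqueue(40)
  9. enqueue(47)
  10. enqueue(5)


enqueue(44) -> [44]
dequeue()->44, []
enqueue(26) -> [26]
dequeue()->26, []
enqueue(36) -> [36]
enqueue(31) -> [36, 31]
enqueue(32) -> [36, 31, 32]
enqueue(40) -> [36, 31, 32, 40]
enqueue(47) -> [36, 31, 32, 40, 47]
enqueue(5) -> [36, 31, 32, 40, 47, 5]

Final queue: [36, 31, 32, 40, 47, 5]


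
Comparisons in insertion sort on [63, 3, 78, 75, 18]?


Algorithm: insertion sort
Input: [63, 3, 78, 75, 18]
Sorted: [3, 18, 63, 75, 78]

8


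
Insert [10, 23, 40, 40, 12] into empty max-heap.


Insert 10: [10]
Insert 23: [23, 10]
Insert 40: [40, 10, 23]
Insert 40: [40, 40, 23, 10]
Insert 12: [40, 40, 23, 10, 12]

Final heap: [40, 40, 23, 10, 12]


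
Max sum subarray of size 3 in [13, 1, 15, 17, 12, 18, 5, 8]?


[0:3]: 29
[1:4]: 33
[2:5]: 44
[3:6]: 47
[4:7]: 35
[5:8]: 31

Max: 47 at [3:6]


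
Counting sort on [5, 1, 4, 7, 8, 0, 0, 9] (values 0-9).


Input: [5, 1, 4, 7, 8, 0, 0, 9]
Counts: [2, 1, 0, 0, 1, 1, 0, 1, 1, 1]

Sorted: [0, 0, 1, 4, 5, 7, 8, 9]


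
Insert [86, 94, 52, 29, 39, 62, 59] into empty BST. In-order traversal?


Insert 86: root
Insert 94: R from 86
Insert 52: L from 86
Insert 29: L from 86 -> L from 52
Insert 39: L from 86 -> L from 52 -> R from 29
Insert 62: L from 86 -> R from 52
Insert 59: L from 86 -> R from 52 -> L from 62

In-order: [29, 39, 52, 59, 62, 86, 94]


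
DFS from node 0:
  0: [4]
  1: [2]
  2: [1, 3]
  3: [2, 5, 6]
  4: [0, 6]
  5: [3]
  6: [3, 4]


Visit 0, push [4]
Visit 4, push [6]
Visit 6, push [3]
Visit 3, push [5, 2]
Visit 2, push [1]
Visit 1, push []
Visit 5, push []

DFS order: [0, 4, 6, 3, 2, 1, 5]


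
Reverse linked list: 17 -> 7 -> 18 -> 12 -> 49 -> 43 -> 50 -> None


Step 1: curr=17, set curr.next=prev(None) | reversed so far: 17
Step 2: curr=7, set curr.next=prev(17) | reversed so far: 7 -> 17
Step 3: curr=18, set curr.next=prev(7) | reversed so far: 18 -> 7 -> 17
Step 4: curr=12, set curr.next=prev(18) | reversed so far: 12 -> 18 -> 7 -> 17
Step 5: curr=49, set curr.next=prev(12) | reversed so far: 49 -> 12 -> 18 -> 7 -> 17
Step 6: curr=43, set curr.next=prev(49) | reversed so far: 43 -> 49 -> 12 -> 18 -> 7 -> 17
Step 7: curr=50, set curr.next=prev(43) | reversed so far: 50 -> 43 -> 49 -> 12 -> 18 -> 7 -> 17

50 -> 43 -> 49 -> 12 -> 18 -> 7 -> 17 -> None


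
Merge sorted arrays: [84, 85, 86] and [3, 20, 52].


Take 3 from B
Take 20 from B
Take 52 from B

Merged: [3, 20, 52, 84, 85, 86]


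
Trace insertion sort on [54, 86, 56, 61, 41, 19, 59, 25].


Initial: [54, 86, 56, 61, 41, 19, 59, 25]
Insert 86: [54, 86, 56, 61, 41, 19, 59, 25]
Insert 56: [54, 56, 86, 61, 41, 19, 59, 25]
Insert 61: [54, 56, 61, 86, 41, 19, 59, 25]
Insert 41: [41, 54, 56, 61, 86, 19, 59, 25]
Insert 19: [19, 41, 54, 56, 61, 86, 59, 25]
Insert 59: [19, 41, 54, 56, 59, 61, 86, 25]
Insert 25: [19, 25, 41, 54, 56, 59, 61, 86]

Sorted: [19, 25, 41, 54, 56, 59, 61, 86]


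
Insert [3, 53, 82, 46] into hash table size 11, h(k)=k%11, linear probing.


Insert 3: h=3 -> slot 3
Insert 53: h=9 -> slot 9
Insert 82: h=5 -> slot 5
Insert 46: h=2 -> slot 2

Table: [None, None, 46, 3, None, 82, None, None, None, 53, None]


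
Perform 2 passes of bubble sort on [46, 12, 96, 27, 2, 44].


Initial: [46, 12, 96, 27, 2, 44]
Pass 1: [12, 46, 27, 2, 44, 96] (4 swaps)
Pass 2: [12, 27, 2, 44, 46, 96] (3 swaps)

After 2 passes: [12, 27, 2, 44, 46, 96]


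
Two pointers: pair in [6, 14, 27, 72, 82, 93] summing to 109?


lo=0(6)+hi=5(93)=99
lo=1(14)+hi=5(93)=107
lo=2(27)+hi=5(93)=120
lo=2(27)+hi=4(82)=109

Yes: 27+82=109


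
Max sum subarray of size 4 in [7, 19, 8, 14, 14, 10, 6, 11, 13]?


[0:4]: 48
[1:5]: 55
[2:6]: 46
[3:7]: 44
[4:8]: 41
[5:9]: 40

Max: 55 at [1:5]


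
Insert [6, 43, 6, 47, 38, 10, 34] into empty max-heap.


Insert 6: [6]
Insert 43: [43, 6]
Insert 6: [43, 6, 6]
Insert 47: [47, 43, 6, 6]
Insert 38: [47, 43, 6, 6, 38]
Insert 10: [47, 43, 10, 6, 38, 6]
Insert 34: [47, 43, 34, 6, 38, 6, 10]

Final heap: [47, 43, 34, 6, 38, 6, 10]


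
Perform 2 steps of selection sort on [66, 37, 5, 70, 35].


Initial: [66, 37, 5, 70, 35]
Step 1: min=5 at 2
  Swap: [5, 37, 66, 70, 35]
Step 2: min=35 at 4
  Swap: [5, 35, 66, 70, 37]

After 2 steps: [5, 35, 66, 70, 37]


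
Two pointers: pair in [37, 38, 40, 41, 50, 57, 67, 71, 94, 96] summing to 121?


lo=0(37)+hi=9(96)=133
lo=0(37)+hi=8(94)=131
lo=0(37)+hi=7(71)=108
lo=1(38)+hi=7(71)=109
lo=2(40)+hi=7(71)=111
lo=3(41)+hi=7(71)=112
lo=4(50)+hi=7(71)=121

Yes: 50+71=121


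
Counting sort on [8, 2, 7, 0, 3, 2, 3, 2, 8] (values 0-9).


Input: [8, 2, 7, 0, 3, 2, 3, 2, 8]
Counts: [1, 0, 3, 2, 0, 0, 0, 1, 2, 0]

Sorted: [0, 2, 2, 2, 3, 3, 7, 8, 8]


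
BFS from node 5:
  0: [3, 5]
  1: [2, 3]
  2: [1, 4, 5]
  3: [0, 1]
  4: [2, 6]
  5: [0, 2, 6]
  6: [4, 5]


Visit 5, enqueue [0, 2, 6]
Visit 0, enqueue [3]
Visit 2, enqueue [1, 4]
Visit 6, enqueue []
Visit 3, enqueue []
Visit 1, enqueue []
Visit 4, enqueue []

BFS order: [5, 0, 2, 6, 3, 1, 4]


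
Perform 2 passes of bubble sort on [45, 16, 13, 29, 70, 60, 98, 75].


Initial: [45, 16, 13, 29, 70, 60, 98, 75]
Pass 1: [16, 13, 29, 45, 60, 70, 75, 98] (5 swaps)
Pass 2: [13, 16, 29, 45, 60, 70, 75, 98] (1 swaps)

After 2 passes: [13, 16, 29, 45, 60, 70, 75, 98]


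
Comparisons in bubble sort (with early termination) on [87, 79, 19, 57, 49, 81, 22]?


Algorithm: bubble sort (with early termination)
Input: [87, 79, 19, 57, 49, 81, 22]
Sorted: [19, 22, 49, 57, 79, 81, 87]

21


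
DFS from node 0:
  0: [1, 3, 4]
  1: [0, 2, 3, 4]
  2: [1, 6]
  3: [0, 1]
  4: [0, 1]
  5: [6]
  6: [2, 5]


Visit 0, push [4, 3, 1]
Visit 1, push [4, 3, 2]
Visit 2, push [6]
Visit 6, push [5]
Visit 5, push []
Visit 3, push []
Visit 4, push []

DFS order: [0, 1, 2, 6, 5, 3, 4]


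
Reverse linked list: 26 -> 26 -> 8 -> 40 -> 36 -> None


Step 1: curr=26, set curr.next=prev(None) | reversed so far: 26
Step 2: curr=26, set curr.next=prev(26) | reversed so far: 26 -> 26
Step 3: curr=8, set curr.next=prev(26) | reversed so far: 8 -> 26 -> 26
Step 4: curr=40, set curr.next=prev(8) | reversed so far: 40 -> 8 -> 26 -> 26
Step 5: curr=36, set curr.next=prev(40) | reversed so far: 36 -> 40 -> 8 -> 26 -> 26

36 -> 40 -> 8 -> 26 -> 26 -> None


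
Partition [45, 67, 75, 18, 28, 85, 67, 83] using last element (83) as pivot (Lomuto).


Pivot: 83
  45 <= 83: advance i (no swap)
  67 <= 83: advance i (no swap)
  75 <= 83: advance i (no swap)
  18 <= 83: advance i (no swap)
  28 <= 83: advance i (no swap)
  67 <= 83: swap -> [45, 67, 75, 18, 28, 67, 85, 83]
Place pivot at 6: [45, 67, 75, 18, 28, 67, 83, 85]

Partitioned: [45, 67, 75, 18, 28, 67, 83, 85]


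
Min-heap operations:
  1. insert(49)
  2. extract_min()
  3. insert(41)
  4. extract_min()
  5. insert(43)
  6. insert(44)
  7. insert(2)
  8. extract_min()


insert(49) -> [49]
extract_min()->49, []
insert(41) -> [41]
extract_min()->41, []
insert(43) -> [43]
insert(44) -> [43, 44]
insert(2) -> [2, 44, 43]
extract_min()->2, [43, 44]

Final heap: [43, 44]


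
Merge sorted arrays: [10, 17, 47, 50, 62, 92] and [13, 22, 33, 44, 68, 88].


Take 10 from A
Take 13 from B
Take 17 from A
Take 22 from B
Take 33 from B
Take 44 from B
Take 47 from A
Take 50 from A
Take 62 from A
Take 68 from B
Take 88 from B

Merged: [10, 13, 17, 22, 33, 44, 47, 50, 62, 68, 88, 92]


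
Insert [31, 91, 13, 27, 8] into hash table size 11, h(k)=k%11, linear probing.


Insert 31: h=9 -> slot 9
Insert 91: h=3 -> slot 3
Insert 13: h=2 -> slot 2
Insert 27: h=5 -> slot 5
Insert 8: h=8 -> slot 8

Table: [None, None, 13, 91, None, 27, None, None, 8, 31, None]


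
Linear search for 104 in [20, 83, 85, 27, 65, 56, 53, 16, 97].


i=0: 20!=104
i=1: 83!=104
i=2: 85!=104
i=3: 27!=104
i=4: 65!=104
i=5: 56!=104
i=6: 53!=104
i=7: 16!=104
i=8: 97!=104

Not found, 9 comps


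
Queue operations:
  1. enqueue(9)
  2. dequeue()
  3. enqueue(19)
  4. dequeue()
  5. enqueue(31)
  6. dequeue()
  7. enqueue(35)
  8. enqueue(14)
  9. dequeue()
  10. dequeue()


enqueue(9) -> [9]
dequeue()->9, []
enqueue(19) -> [19]
dequeue()->19, []
enqueue(31) -> [31]
dequeue()->31, []
enqueue(35) -> [35]
enqueue(14) -> [35, 14]
dequeue()->35, [14]
dequeue()->14, []

Final queue: []


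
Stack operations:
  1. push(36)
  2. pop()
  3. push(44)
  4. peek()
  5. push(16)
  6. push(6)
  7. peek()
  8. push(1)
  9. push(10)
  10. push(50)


push(36) -> [36]
pop()->36, []
push(44) -> [44]
peek()->44
push(16) -> [44, 16]
push(6) -> [44, 16, 6]
peek()->6
push(1) -> [44, 16, 6, 1]
push(10) -> [44, 16, 6, 1, 10]
push(50) -> [44, 16, 6, 1, 10, 50]

Final stack: [44, 16, 6, 1, 10, 50]


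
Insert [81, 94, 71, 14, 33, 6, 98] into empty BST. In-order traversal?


Insert 81: root
Insert 94: R from 81
Insert 71: L from 81
Insert 14: L from 81 -> L from 71
Insert 33: L from 81 -> L from 71 -> R from 14
Insert 6: L from 81 -> L from 71 -> L from 14
Insert 98: R from 81 -> R from 94

In-order: [6, 14, 33, 71, 81, 94, 98]


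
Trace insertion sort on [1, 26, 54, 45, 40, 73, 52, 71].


Initial: [1, 26, 54, 45, 40, 73, 52, 71]
Insert 26: [1, 26, 54, 45, 40, 73, 52, 71]
Insert 54: [1, 26, 54, 45, 40, 73, 52, 71]
Insert 45: [1, 26, 45, 54, 40, 73, 52, 71]
Insert 40: [1, 26, 40, 45, 54, 73, 52, 71]
Insert 73: [1, 26, 40, 45, 54, 73, 52, 71]
Insert 52: [1, 26, 40, 45, 52, 54, 73, 71]
Insert 71: [1, 26, 40, 45, 52, 54, 71, 73]

Sorted: [1, 26, 40, 45, 52, 54, 71, 73]


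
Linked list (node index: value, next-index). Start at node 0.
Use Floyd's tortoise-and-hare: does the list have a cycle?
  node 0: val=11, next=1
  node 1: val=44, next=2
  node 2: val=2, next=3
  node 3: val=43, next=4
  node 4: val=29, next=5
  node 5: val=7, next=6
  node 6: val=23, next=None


Floyd's tortoise (slow, +1) and hare (fast, +2):
  init: slow=0, fast=0
  step 1: slow=1, fast=2
  step 2: slow=2, fast=4
  step 3: slow=3, fast=6
  step 4: fast -> None, no cycle

Cycle: no


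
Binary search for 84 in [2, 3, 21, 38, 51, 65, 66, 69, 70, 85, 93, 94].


Step 1: lo=0, hi=11, mid=5, val=65
Step 2: lo=6, hi=11, mid=8, val=70
Step 3: lo=9, hi=11, mid=10, val=93
Step 4: lo=9, hi=9, mid=9, val=85

Not found


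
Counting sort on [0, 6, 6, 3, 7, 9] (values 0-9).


Input: [0, 6, 6, 3, 7, 9]
Counts: [1, 0, 0, 1, 0, 0, 2, 1, 0, 1]

Sorted: [0, 3, 6, 6, 7, 9]


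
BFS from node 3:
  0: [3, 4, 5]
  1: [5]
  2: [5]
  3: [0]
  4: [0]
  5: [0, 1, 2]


Visit 3, enqueue [0]
Visit 0, enqueue [4, 5]
Visit 4, enqueue []
Visit 5, enqueue [1, 2]
Visit 1, enqueue []
Visit 2, enqueue []

BFS order: [3, 0, 4, 5, 1, 2]


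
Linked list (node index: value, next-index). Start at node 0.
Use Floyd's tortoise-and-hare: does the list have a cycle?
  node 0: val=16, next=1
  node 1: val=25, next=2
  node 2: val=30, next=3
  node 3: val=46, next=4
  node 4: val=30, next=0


Floyd's tortoise (slow, +1) and hare (fast, +2):
  init: slow=0, fast=0
  step 1: slow=1, fast=2
  step 2: slow=2, fast=4
  step 3: slow=3, fast=1
  step 4: slow=4, fast=3
  step 5: slow=0, fast=0
  slow == fast at node 0: cycle detected

Cycle: yes


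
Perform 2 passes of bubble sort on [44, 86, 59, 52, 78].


Initial: [44, 86, 59, 52, 78]
Pass 1: [44, 59, 52, 78, 86] (3 swaps)
Pass 2: [44, 52, 59, 78, 86] (1 swaps)

After 2 passes: [44, 52, 59, 78, 86]


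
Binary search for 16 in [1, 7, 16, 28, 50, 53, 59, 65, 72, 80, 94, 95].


Step 1: lo=0, hi=11, mid=5, val=53
Step 2: lo=0, hi=4, mid=2, val=16

Found at index 2


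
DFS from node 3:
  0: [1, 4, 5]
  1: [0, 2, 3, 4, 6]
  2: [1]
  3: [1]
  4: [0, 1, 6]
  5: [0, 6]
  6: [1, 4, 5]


Visit 3, push [1]
Visit 1, push [6, 4, 2, 0]
Visit 0, push [5, 4]
Visit 4, push [6]
Visit 6, push [5]
Visit 5, push []
Visit 2, push []

DFS order: [3, 1, 0, 4, 6, 5, 2]


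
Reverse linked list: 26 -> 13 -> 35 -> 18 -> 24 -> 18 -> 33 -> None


Step 1: curr=26, set curr.next=prev(None) | reversed so far: 26
Step 2: curr=13, set curr.next=prev(26) | reversed so far: 13 -> 26
Step 3: curr=35, set curr.next=prev(13) | reversed so far: 35 -> 13 -> 26
Step 4: curr=18, set curr.next=prev(35) | reversed so far: 18 -> 35 -> 13 -> 26
Step 5: curr=24, set curr.next=prev(18) | reversed so far: 24 -> 18 -> 35 -> 13 -> 26
Step 6: curr=18, set curr.next=prev(24) | reversed so far: 18 -> 24 -> 18 -> 35 -> 13 -> 26
Step 7: curr=33, set curr.next=prev(18) | reversed so far: 33 -> 18 -> 24 -> 18 -> 35 -> 13 -> 26

33 -> 18 -> 24 -> 18 -> 35 -> 13 -> 26 -> None


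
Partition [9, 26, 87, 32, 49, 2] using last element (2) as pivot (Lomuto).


Pivot: 2
Place pivot at 0: [2, 26, 87, 32, 49, 9]

Partitioned: [2, 26, 87, 32, 49, 9]


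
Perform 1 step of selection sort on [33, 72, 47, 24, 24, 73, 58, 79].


Initial: [33, 72, 47, 24, 24, 73, 58, 79]
Step 1: min=24 at 3
  Swap: [24, 72, 47, 33, 24, 73, 58, 79]

After 1 step: [24, 72, 47, 33, 24, 73, 58, 79]


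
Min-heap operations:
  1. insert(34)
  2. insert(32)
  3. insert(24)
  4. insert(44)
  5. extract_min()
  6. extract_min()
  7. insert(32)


insert(34) -> [34]
insert(32) -> [32, 34]
insert(24) -> [24, 34, 32]
insert(44) -> [24, 34, 32, 44]
extract_min()->24, [32, 34, 44]
extract_min()->32, [34, 44]
insert(32) -> [32, 44, 34]

Final heap: [32, 44, 34]


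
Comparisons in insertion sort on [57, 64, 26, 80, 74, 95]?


Algorithm: insertion sort
Input: [57, 64, 26, 80, 74, 95]
Sorted: [26, 57, 64, 74, 80, 95]

7


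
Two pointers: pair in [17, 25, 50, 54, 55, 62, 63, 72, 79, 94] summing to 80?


lo=0(17)+hi=9(94)=111
lo=0(17)+hi=8(79)=96
lo=0(17)+hi=7(72)=89
lo=0(17)+hi=6(63)=80

Yes: 17+63=80


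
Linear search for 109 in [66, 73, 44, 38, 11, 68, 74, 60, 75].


i=0: 66!=109
i=1: 73!=109
i=2: 44!=109
i=3: 38!=109
i=4: 11!=109
i=5: 68!=109
i=6: 74!=109
i=7: 60!=109
i=8: 75!=109

Not found, 9 comps


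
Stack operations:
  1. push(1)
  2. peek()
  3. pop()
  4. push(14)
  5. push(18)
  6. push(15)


push(1) -> [1]
peek()->1
pop()->1, []
push(14) -> [14]
push(18) -> [14, 18]
push(15) -> [14, 18, 15]

Final stack: [14, 18, 15]


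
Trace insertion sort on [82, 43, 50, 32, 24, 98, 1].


Initial: [82, 43, 50, 32, 24, 98, 1]
Insert 43: [43, 82, 50, 32, 24, 98, 1]
Insert 50: [43, 50, 82, 32, 24, 98, 1]
Insert 32: [32, 43, 50, 82, 24, 98, 1]
Insert 24: [24, 32, 43, 50, 82, 98, 1]
Insert 98: [24, 32, 43, 50, 82, 98, 1]
Insert 1: [1, 24, 32, 43, 50, 82, 98]

Sorted: [1, 24, 32, 43, 50, 82, 98]


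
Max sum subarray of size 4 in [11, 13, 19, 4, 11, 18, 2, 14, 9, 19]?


[0:4]: 47
[1:5]: 47
[2:6]: 52
[3:7]: 35
[4:8]: 45
[5:9]: 43
[6:10]: 44

Max: 52 at [2:6]


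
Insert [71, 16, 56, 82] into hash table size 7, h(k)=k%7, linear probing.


Insert 71: h=1 -> slot 1
Insert 16: h=2 -> slot 2
Insert 56: h=0 -> slot 0
Insert 82: h=5 -> slot 5

Table: [56, 71, 16, None, None, 82, None]


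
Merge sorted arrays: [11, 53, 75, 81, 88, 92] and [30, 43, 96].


Take 11 from A
Take 30 from B
Take 43 from B
Take 53 from A
Take 75 from A
Take 81 from A
Take 88 from A
Take 92 from A

Merged: [11, 30, 43, 53, 75, 81, 88, 92, 96]


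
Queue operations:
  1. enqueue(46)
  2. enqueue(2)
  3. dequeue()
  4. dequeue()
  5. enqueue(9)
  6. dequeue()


enqueue(46) -> [46]
enqueue(2) -> [46, 2]
dequeue()->46, [2]
dequeue()->2, []
enqueue(9) -> [9]
dequeue()->9, []

Final queue: []


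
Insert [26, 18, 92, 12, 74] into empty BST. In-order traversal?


Insert 26: root
Insert 18: L from 26
Insert 92: R from 26
Insert 12: L from 26 -> L from 18
Insert 74: R from 26 -> L from 92

In-order: [12, 18, 26, 74, 92]


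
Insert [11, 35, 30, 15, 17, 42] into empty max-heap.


Insert 11: [11]
Insert 35: [35, 11]
Insert 30: [35, 11, 30]
Insert 15: [35, 15, 30, 11]
Insert 17: [35, 17, 30, 11, 15]
Insert 42: [42, 17, 35, 11, 15, 30]

Final heap: [42, 17, 35, 11, 15, 30]


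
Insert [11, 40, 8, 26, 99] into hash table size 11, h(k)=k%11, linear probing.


Insert 11: h=0 -> slot 0
Insert 40: h=7 -> slot 7
Insert 8: h=8 -> slot 8
Insert 26: h=4 -> slot 4
Insert 99: h=0, 1 probes -> slot 1

Table: [11, 99, None, None, 26, None, None, 40, 8, None, None]


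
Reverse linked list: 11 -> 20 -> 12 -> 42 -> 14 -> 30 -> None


Step 1: curr=11, set curr.next=prev(None) | reversed so far: 11
Step 2: curr=20, set curr.next=prev(11) | reversed so far: 20 -> 11
Step 3: curr=12, set curr.next=prev(20) | reversed so far: 12 -> 20 -> 11
Step 4: curr=42, set curr.next=prev(12) | reversed so far: 42 -> 12 -> 20 -> 11
Step 5: curr=14, set curr.next=prev(42) | reversed so far: 14 -> 42 -> 12 -> 20 -> 11
Step 6: curr=30, set curr.next=prev(14) | reversed so far: 30 -> 14 -> 42 -> 12 -> 20 -> 11

30 -> 14 -> 42 -> 12 -> 20 -> 11 -> None


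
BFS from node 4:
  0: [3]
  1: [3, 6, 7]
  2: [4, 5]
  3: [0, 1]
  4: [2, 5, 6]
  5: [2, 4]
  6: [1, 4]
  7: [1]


Visit 4, enqueue [2, 5, 6]
Visit 2, enqueue []
Visit 5, enqueue []
Visit 6, enqueue [1]
Visit 1, enqueue [3, 7]
Visit 3, enqueue [0]
Visit 7, enqueue []
Visit 0, enqueue []

BFS order: [4, 2, 5, 6, 1, 3, 7, 0]


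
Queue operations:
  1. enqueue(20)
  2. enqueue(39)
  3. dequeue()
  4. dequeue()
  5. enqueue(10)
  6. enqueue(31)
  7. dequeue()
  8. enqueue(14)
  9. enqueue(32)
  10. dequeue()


enqueue(20) -> [20]
enqueue(39) -> [20, 39]
dequeue()->20, [39]
dequeue()->39, []
enqueue(10) -> [10]
enqueue(31) -> [10, 31]
dequeue()->10, [31]
enqueue(14) -> [31, 14]
enqueue(32) -> [31, 14, 32]
dequeue()->31, [14, 32]

Final queue: [14, 32]


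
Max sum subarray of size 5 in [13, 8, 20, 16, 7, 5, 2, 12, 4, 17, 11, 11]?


[0:5]: 64
[1:6]: 56
[2:7]: 50
[3:8]: 42
[4:9]: 30
[5:10]: 40
[6:11]: 46
[7:12]: 55

Max: 64 at [0:5]


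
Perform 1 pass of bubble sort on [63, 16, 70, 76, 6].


Initial: [63, 16, 70, 76, 6]
Pass 1: [16, 63, 70, 6, 76] (2 swaps)

After 1 pass: [16, 63, 70, 6, 76]


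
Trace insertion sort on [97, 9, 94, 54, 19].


Initial: [97, 9, 94, 54, 19]
Insert 9: [9, 97, 94, 54, 19]
Insert 94: [9, 94, 97, 54, 19]
Insert 54: [9, 54, 94, 97, 19]
Insert 19: [9, 19, 54, 94, 97]

Sorted: [9, 19, 54, 94, 97]


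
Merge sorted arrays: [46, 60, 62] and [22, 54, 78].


Take 22 from B
Take 46 from A
Take 54 from B
Take 60 from A
Take 62 from A

Merged: [22, 46, 54, 60, 62, 78]


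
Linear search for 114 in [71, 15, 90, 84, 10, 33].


i=0: 71!=114
i=1: 15!=114
i=2: 90!=114
i=3: 84!=114
i=4: 10!=114
i=5: 33!=114

Not found, 6 comps


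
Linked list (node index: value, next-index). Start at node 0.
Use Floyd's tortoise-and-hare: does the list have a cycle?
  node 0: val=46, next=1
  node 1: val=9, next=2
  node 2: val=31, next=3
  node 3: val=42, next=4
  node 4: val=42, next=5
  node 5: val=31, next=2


Floyd's tortoise (slow, +1) and hare (fast, +2):
  init: slow=0, fast=0
  step 1: slow=1, fast=2
  step 2: slow=2, fast=4
  step 3: slow=3, fast=2
  step 4: slow=4, fast=4
  slow == fast at node 4: cycle detected

Cycle: yes


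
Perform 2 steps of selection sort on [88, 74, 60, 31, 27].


Initial: [88, 74, 60, 31, 27]
Step 1: min=27 at 4
  Swap: [27, 74, 60, 31, 88]
Step 2: min=31 at 3
  Swap: [27, 31, 60, 74, 88]

After 2 steps: [27, 31, 60, 74, 88]


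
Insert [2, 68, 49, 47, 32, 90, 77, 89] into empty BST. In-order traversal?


Insert 2: root
Insert 68: R from 2
Insert 49: R from 2 -> L from 68
Insert 47: R from 2 -> L from 68 -> L from 49
Insert 32: R from 2 -> L from 68 -> L from 49 -> L from 47
Insert 90: R from 2 -> R from 68
Insert 77: R from 2 -> R from 68 -> L from 90
Insert 89: R from 2 -> R from 68 -> L from 90 -> R from 77

In-order: [2, 32, 47, 49, 68, 77, 89, 90]


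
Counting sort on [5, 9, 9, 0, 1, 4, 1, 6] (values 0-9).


Input: [5, 9, 9, 0, 1, 4, 1, 6]
Counts: [1, 2, 0, 0, 1, 1, 1, 0, 0, 2]

Sorted: [0, 1, 1, 4, 5, 6, 9, 9]


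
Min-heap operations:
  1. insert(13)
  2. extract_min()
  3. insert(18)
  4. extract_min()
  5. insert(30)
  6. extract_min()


insert(13) -> [13]
extract_min()->13, []
insert(18) -> [18]
extract_min()->18, []
insert(30) -> [30]
extract_min()->30, []

Final heap: []


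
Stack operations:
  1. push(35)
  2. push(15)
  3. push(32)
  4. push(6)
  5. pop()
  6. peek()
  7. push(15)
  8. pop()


push(35) -> [35]
push(15) -> [35, 15]
push(32) -> [35, 15, 32]
push(6) -> [35, 15, 32, 6]
pop()->6, [35, 15, 32]
peek()->32
push(15) -> [35, 15, 32, 15]
pop()->15, [35, 15, 32]

Final stack: [35, 15, 32]


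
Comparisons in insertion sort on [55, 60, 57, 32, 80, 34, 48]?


Algorithm: insertion sort
Input: [55, 60, 57, 32, 80, 34, 48]
Sorted: [32, 34, 48, 55, 57, 60, 80]

17


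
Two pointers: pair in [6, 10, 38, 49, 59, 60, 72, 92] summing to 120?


lo=0(6)+hi=7(92)=98
lo=1(10)+hi=7(92)=102
lo=2(38)+hi=7(92)=130
lo=2(38)+hi=6(72)=110
lo=3(49)+hi=6(72)=121
lo=3(49)+hi=5(60)=109
lo=4(59)+hi=5(60)=119

No pair found


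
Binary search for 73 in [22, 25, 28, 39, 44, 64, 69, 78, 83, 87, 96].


Step 1: lo=0, hi=10, mid=5, val=64
Step 2: lo=6, hi=10, mid=8, val=83
Step 3: lo=6, hi=7, mid=6, val=69
Step 4: lo=7, hi=7, mid=7, val=78

Not found


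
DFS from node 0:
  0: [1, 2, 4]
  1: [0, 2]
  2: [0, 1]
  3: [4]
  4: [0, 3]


Visit 0, push [4, 2, 1]
Visit 1, push [2]
Visit 2, push []
Visit 4, push [3]
Visit 3, push []

DFS order: [0, 1, 2, 4, 3]


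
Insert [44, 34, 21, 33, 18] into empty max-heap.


Insert 44: [44]
Insert 34: [44, 34]
Insert 21: [44, 34, 21]
Insert 33: [44, 34, 21, 33]
Insert 18: [44, 34, 21, 33, 18]

Final heap: [44, 34, 21, 33, 18]


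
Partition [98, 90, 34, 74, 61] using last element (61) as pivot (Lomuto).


Pivot: 61
  34 <= 61: swap -> [34, 90, 98, 74, 61]
Place pivot at 1: [34, 61, 98, 74, 90]

Partitioned: [34, 61, 98, 74, 90]


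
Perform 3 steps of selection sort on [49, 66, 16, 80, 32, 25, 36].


Initial: [49, 66, 16, 80, 32, 25, 36]
Step 1: min=16 at 2
  Swap: [16, 66, 49, 80, 32, 25, 36]
Step 2: min=25 at 5
  Swap: [16, 25, 49, 80, 32, 66, 36]
Step 3: min=32 at 4
  Swap: [16, 25, 32, 80, 49, 66, 36]

After 3 steps: [16, 25, 32, 80, 49, 66, 36]


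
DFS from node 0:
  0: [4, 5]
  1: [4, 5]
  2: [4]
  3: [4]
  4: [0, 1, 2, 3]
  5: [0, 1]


Visit 0, push [5, 4]
Visit 4, push [3, 2, 1]
Visit 1, push [5]
Visit 5, push []
Visit 2, push []
Visit 3, push []

DFS order: [0, 4, 1, 5, 2, 3]


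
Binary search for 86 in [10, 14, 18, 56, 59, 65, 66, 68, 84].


Step 1: lo=0, hi=8, mid=4, val=59
Step 2: lo=5, hi=8, mid=6, val=66
Step 3: lo=7, hi=8, mid=7, val=68
Step 4: lo=8, hi=8, mid=8, val=84

Not found


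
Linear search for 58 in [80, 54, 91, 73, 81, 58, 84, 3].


i=0: 80!=58
i=1: 54!=58
i=2: 91!=58
i=3: 73!=58
i=4: 81!=58
i=5: 58==58 found!

Found at 5, 6 comps


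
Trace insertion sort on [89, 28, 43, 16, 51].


Initial: [89, 28, 43, 16, 51]
Insert 28: [28, 89, 43, 16, 51]
Insert 43: [28, 43, 89, 16, 51]
Insert 16: [16, 28, 43, 89, 51]
Insert 51: [16, 28, 43, 51, 89]

Sorted: [16, 28, 43, 51, 89]


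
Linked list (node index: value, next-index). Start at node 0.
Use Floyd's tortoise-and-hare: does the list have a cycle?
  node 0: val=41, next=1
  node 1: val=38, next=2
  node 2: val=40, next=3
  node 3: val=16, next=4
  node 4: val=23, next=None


Floyd's tortoise (slow, +1) and hare (fast, +2):
  init: slow=0, fast=0
  step 1: slow=1, fast=2
  step 2: slow=2, fast=4
  step 3: fast -> None, no cycle

Cycle: no


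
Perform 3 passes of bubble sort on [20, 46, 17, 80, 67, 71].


Initial: [20, 46, 17, 80, 67, 71]
Pass 1: [20, 17, 46, 67, 71, 80] (3 swaps)
Pass 2: [17, 20, 46, 67, 71, 80] (1 swaps)
Pass 3: [17, 20, 46, 67, 71, 80] (0 swaps)

After 3 passes: [17, 20, 46, 67, 71, 80]


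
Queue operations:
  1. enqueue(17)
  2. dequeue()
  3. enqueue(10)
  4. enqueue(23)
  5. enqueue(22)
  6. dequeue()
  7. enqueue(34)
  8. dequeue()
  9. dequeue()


enqueue(17) -> [17]
dequeue()->17, []
enqueue(10) -> [10]
enqueue(23) -> [10, 23]
enqueue(22) -> [10, 23, 22]
dequeue()->10, [23, 22]
enqueue(34) -> [23, 22, 34]
dequeue()->23, [22, 34]
dequeue()->22, [34]

Final queue: [34]


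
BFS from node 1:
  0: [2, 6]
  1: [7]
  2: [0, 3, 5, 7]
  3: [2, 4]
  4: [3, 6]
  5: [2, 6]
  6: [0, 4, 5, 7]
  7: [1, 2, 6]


Visit 1, enqueue [7]
Visit 7, enqueue [2, 6]
Visit 2, enqueue [0, 3, 5]
Visit 6, enqueue [4]
Visit 0, enqueue []
Visit 3, enqueue []
Visit 5, enqueue []
Visit 4, enqueue []

BFS order: [1, 7, 2, 6, 0, 3, 5, 4]


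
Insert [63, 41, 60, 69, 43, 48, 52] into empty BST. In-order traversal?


Insert 63: root
Insert 41: L from 63
Insert 60: L from 63 -> R from 41
Insert 69: R from 63
Insert 43: L from 63 -> R from 41 -> L from 60
Insert 48: L from 63 -> R from 41 -> L from 60 -> R from 43
Insert 52: L from 63 -> R from 41 -> L from 60 -> R from 43 -> R from 48

In-order: [41, 43, 48, 52, 60, 63, 69]


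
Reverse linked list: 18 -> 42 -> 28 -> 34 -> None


Step 1: curr=18, set curr.next=prev(None) | reversed so far: 18
Step 2: curr=42, set curr.next=prev(18) | reversed so far: 42 -> 18
Step 3: curr=28, set curr.next=prev(42) | reversed so far: 28 -> 42 -> 18
Step 4: curr=34, set curr.next=prev(28) | reversed so far: 34 -> 28 -> 42 -> 18

34 -> 28 -> 42 -> 18 -> None


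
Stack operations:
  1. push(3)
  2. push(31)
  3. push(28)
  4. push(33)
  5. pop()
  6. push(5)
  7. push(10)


push(3) -> [3]
push(31) -> [3, 31]
push(28) -> [3, 31, 28]
push(33) -> [3, 31, 28, 33]
pop()->33, [3, 31, 28]
push(5) -> [3, 31, 28, 5]
push(10) -> [3, 31, 28, 5, 10]

Final stack: [3, 31, 28, 5, 10]


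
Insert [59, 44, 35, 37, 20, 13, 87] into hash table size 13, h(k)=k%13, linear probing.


Insert 59: h=7 -> slot 7
Insert 44: h=5 -> slot 5
Insert 35: h=9 -> slot 9
Insert 37: h=11 -> slot 11
Insert 20: h=7, 1 probes -> slot 8
Insert 13: h=0 -> slot 0
Insert 87: h=9, 1 probes -> slot 10

Table: [13, None, None, None, None, 44, None, 59, 20, 35, 87, 37, None]


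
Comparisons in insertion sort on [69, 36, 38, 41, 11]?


Algorithm: insertion sort
Input: [69, 36, 38, 41, 11]
Sorted: [11, 36, 38, 41, 69]

9


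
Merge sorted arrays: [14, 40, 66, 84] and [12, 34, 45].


Take 12 from B
Take 14 from A
Take 34 from B
Take 40 from A
Take 45 from B

Merged: [12, 14, 34, 40, 45, 66, 84]


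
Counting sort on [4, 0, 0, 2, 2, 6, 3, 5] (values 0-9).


Input: [4, 0, 0, 2, 2, 6, 3, 5]
Counts: [2, 0, 2, 1, 1, 1, 1, 0, 0, 0]

Sorted: [0, 0, 2, 2, 3, 4, 5, 6]


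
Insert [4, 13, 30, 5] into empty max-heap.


Insert 4: [4]
Insert 13: [13, 4]
Insert 30: [30, 4, 13]
Insert 5: [30, 5, 13, 4]

Final heap: [30, 5, 13, 4]


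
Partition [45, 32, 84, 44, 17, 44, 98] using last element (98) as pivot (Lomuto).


Pivot: 98
  45 <= 98: advance i (no swap)
  32 <= 98: advance i (no swap)
  84 <= 98: advance i (no swap)
  44 <= 98: advance i (no swap)
  17 <= 98: advance i (no swap)
  44 <= 98: advance i (no swap)
Place pivot at 6: [45, 32, 84, 44, 17, 44, 98]

Partitioned: [45, 32, 84, 44, 17, 44, 98]


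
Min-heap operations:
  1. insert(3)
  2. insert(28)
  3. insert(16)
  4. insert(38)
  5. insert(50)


insert(3) -> [3]
insert(28) -> [3, 28]
insert(16) -> [3, 28, 16]
insert(38) -> [3, 28, 16, 38]
insert(50) -> [3, 28, 16, 38, 50]

Final heap: [3, 28, 16, 38, 50]


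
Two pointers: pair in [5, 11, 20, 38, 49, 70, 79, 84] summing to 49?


lo=0(5)+hi=7(84)=89
lo=0(5)+hi=6(79)=84
lo=0(5)+hi=5(70)=75
lo=0(5)+hi=4(49)=54
lo=0(5)+hi=3(38)=43
lo=1(11)+hi=3(38)=49

Yes: 11+38=49


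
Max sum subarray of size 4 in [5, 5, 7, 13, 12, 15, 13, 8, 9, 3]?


[0:4]: 30
[1:5]: 37
[2:6]: 47
[3:7]: 53
[4:8]: 48
[5:9]: 45
[6:10]: 33

Max: 53 at [3:7]


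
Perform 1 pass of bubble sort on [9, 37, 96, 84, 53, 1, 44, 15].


Initial: [9, 37, 96, 84, 53, 1, 44, 15]
Pass 1: [9, 37, 84, 53, 1, 44, 15, 96] (5 swaps)

After 1 pass: [9, 37, 84, 53, 1, 44, 15, 96]


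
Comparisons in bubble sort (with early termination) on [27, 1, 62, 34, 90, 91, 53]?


Algorithm: bubble sort (with early termination)
Input: [27, 1, 62, 34, 90, 91, 53]
Sorted: [1, 27, 34, 53, 62, 90, 91]

18


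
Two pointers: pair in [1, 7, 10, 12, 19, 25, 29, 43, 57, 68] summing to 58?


lo=0(1)+hi=9(68)=69
lo=0(1)+hi=8(57)=58

Yes: 1+57=58


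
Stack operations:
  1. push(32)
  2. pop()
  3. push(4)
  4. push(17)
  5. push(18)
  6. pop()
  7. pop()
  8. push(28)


push(32) -> [32]
pop()->32, []
push(4) -> [4]
push(17) -> [4, 17]
push(18) -> [4, 17, 18]
pop()->18, [4, 17]
pop()->17, [4]
push(28) -> [4, 28]

Final stack: [4, 28]


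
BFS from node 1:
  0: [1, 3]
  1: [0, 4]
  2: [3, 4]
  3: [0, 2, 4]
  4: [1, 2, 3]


Visit 1, enqueue [0, 4]
Visit 0, enqueue [3]
Visit 4, enqueue [2]
Visit 3, enqueue []
Visit 2, enqueue []

BFS order: [1, 0, 4, 3, 2]


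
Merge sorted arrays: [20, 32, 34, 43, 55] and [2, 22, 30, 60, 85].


Take 2 from B
Take 20 from A
Take 22 from B
Take 30 from B
Take 32 from A
Take 34 from A
Take 43 from A
Take 55 from A

Merged: [2, 20, 22, 30, 32, 34, 43, 55, 60, 85]


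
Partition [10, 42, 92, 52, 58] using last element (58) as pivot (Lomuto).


Pivot: 58
  10 <= 58: advance i (no swap)
  42 <= 58: advance i (no swap)
  52 <= 58: swap -> [10, 42, 52, 92, 58]
Place pivot at 3: [10, 42, 52, 58, 92]

Partitioned: [10, 42, 52, 58, 92]


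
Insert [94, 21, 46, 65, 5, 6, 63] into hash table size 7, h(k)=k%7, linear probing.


Insert 94: h=3 -> slot 3
Insert 21: h=0 -> slot 0
Insert 46: h=4 -> slot 4
Insert 65: h=2 -> slot 2
Insert 5: h=5 -> slot 5
Insert 6: h=6 -> slot 6
Insert 63: h=0, 1 probes -> slot 1

Table: [21, 63, 65, 94, 46, 5, 6]


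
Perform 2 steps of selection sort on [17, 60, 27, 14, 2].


Initial: [17, 60, 27, 14, 2]
Step 1: min=2 at 4
  Swap: [2, 60, 27, 14, 17]
Step 2: min=14 at 3
  Swap: [2, 14, 27, 60, 17]

After 2 steps: [2, 14, 27, 60, 17]


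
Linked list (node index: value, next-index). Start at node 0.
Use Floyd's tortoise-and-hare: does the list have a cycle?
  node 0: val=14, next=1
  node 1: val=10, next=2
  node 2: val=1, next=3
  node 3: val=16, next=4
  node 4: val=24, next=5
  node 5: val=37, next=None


Floyd's tortoise (slow, +1) and hare (fast, +2):
  init: slow=0, fast=0
  step 1: slow=1, fast=2
  step 2: slow=2, fast=4
  step 3: fast 4->5->None, no cycle

Cycle: no


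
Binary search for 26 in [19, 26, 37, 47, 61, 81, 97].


Step 1: lo=0, hi=6, mid=3, val=47
Step 2: lo=0, hi=2, mid=1, val=26

Found at index 1


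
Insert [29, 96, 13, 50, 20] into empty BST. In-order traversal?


Insert 29: root
Insert 96: R from 29
Insert 13: L from 29
Insert 50: R from 29 -> L from 96
Insert 20: L from 29 -> R from 13

In-order: [13, 20, 29, 50, 96]


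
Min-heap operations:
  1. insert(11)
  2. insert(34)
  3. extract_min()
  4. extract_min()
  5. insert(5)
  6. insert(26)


insert(11) -> [11]
insert(34) -> [11, 34]
extract_min()->11, [34]
extract_min()->34, []
insert(5) -> [5]
insert(26) -> [5, 26]

Final heap: [5, 26]


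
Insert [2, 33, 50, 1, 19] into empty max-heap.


Insert 2: [2]
Insert 33: [33, 2]
Insert 50: [50, 2, 33]
Insert 1: [50, 2, 33, 1]
Insert 19: [50, 19, 33, 1, 2]

Final heap: [50, 19, 33, 1, 2]


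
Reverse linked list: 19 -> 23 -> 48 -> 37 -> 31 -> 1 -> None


Step 1: curr=19, set curr.next=prev(None) | reversed so far: 19
Step 2: curr=23, set curr.next=prev(19) | reversed so far: 23 -> 19
Step 3: curr=48, set curr.next=prev(23) | reversed so far: 48 -> 23 -> 19
Step 4: curr=37, set curr.next=prev(48) | reversed so far: 37 -> 48 -> 23 -> 19
Step 5: curr=31, set curr.next=prev(37) | reversed so far: 31 -> 37 -> 48 -> 23 -> 19
Step 6: curr=1, set curr.next=prev(31) | reversed so far: 1 -> 31 -> 37 -> 48 -> 23 -> 19

1 -> 31 -> 37 -> 48 -> 23 -> 19 -> None


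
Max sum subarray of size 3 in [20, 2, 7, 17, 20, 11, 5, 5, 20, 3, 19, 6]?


[0:3]: 29
[1:4]: 26
[2:5]: 44
[3:6]: 48
[4:7]: 36
[5:8]: 21
[6:9]: 30
[7:10]: 28
[8:11]: 42
[9:12]: 28

Max: 48 at [3:6]


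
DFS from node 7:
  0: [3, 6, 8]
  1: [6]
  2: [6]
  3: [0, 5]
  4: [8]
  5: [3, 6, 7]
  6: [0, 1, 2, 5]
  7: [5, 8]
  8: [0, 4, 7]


Visit 7, push [8, 5]
Visit 5, push [6, 3]
Visit 3, push [0]
Visit 0, push [8, 6]
Visit 6, push [2, 1]
Visit 1, push []
Visit 2, push []
Visit 8, push [4]
Visit 4, push []

DFS order: [7, 5, 3, 0, 6, 1, 2, 8, 4]


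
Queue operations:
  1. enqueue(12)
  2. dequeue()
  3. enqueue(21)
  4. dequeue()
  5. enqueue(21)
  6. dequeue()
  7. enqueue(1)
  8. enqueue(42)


enqueue(12) -> [12]
dequeue()->12, []
enqueue(21) -> [21]
dequeue()->21, []
enqueue(21) -> [21]
dequeue()->21, []
enqueue(1) -> [1]
enqueue(42) -> [1, 42]

Final queue: [1, 42]


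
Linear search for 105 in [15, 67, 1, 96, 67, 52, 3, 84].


i=0: 15!=105
i=1: 67!=105
i=2: 1!=105
i=3: 96!=105
i=4: 67!=105
i=5: 52!=105
i=6: 3!=105
i=7: 84!=105

Not found, 8 comps


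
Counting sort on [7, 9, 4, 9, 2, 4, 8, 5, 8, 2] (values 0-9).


Input: [7, 9, 4, 9, 2, 4, 8, 5, 8, 2]
Counts: [0, 0, 2, 0, 2, 1, 0, 1, 2, 2]

Sorted: [2, 2, 4, 4, 5, 7, 8, 8, 9, 9]


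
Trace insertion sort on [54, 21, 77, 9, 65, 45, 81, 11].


Initial: [54, 21, 77, 9, 65, 45, 81, 11]
Insert 21: [21, 54, 77, 9, 65, 45, 81, 11]
Insert 77: [21, 54, 77, 9, 65, 45, 81, 11]
Insert 9: [9, 21, 54, 77, 65, 45, 81, 11]
Insert 65: [9, 21, 54, 65, 77, 45, 81, 11]
Insert 45: [9, 21, 45, 54, 65, 77, 81, 11]
Insert 81: [9, 21, 45, 54, 65, 77, 81, 11]
Insert 11: [9, 11, 21, 45, 54, 65, 77, 81]

Sorted: [9, 11, 21, 45, 54, 65, 77, 81]


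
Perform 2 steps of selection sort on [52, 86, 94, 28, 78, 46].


Initial: [52, 86, 94, 28, 78, 46]
Step 1: min=28 at 3
  Swap: [28, 86, 94, 52, 78, 46]
Step 2: min=46 at 5
  Swap: [28, 46, 94, 52, 78, 86]

After 2 steps: [28, 46, 94, 52, 78, 86]


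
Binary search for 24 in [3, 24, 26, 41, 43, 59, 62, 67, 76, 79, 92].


Step 1: lo=0, hi=10, mid=5, val=59
Step 2: lo=0, hi=4, mid=2, val=26
Step 3: lo=0, hi=1, mid=0, val=3
Step 4: lo=1, hi=1, mid=1, val=24

Found at index 1


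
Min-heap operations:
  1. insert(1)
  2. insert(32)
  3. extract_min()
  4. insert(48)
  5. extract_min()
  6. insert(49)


insert(1) -> [1]
insert(32) -> [1, 32]
extract_min()->1, [32]
insert(48) -> [32, 48]
extract_min()->32, [48]
insert(49) -> [48, 49]

Final heap: [48, 49]


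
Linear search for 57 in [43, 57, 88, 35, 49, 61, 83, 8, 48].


i=0: 43!=57
i=1: 57==57 found!

Found at 1, 2 comps


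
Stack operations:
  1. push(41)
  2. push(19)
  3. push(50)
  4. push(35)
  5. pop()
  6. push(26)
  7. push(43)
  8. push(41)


push(41) -> [41]
push(19) -> [41, 19]
push(50) -> [41, 19, 50]
push(35) -> [41, 19, 50, 35]
pop()->35, [41, 19, 50]
push(26) -> [41, 19, 50, 26]
push(43) -> [41, 19, 50, 26, 43]
push(41) -> [41, 19, 50, 26, 43, 41]

Final stack: [41, 19, 50, 26, 43, 41]


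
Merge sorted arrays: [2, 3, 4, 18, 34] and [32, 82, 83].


Take 2 from A
Take 3 from A
Take 4 from A
Take 18 from A
Take 32 from B
Take 34 from A

Merged: [2, 3, 4, 18, 32, 34, 82, 83]


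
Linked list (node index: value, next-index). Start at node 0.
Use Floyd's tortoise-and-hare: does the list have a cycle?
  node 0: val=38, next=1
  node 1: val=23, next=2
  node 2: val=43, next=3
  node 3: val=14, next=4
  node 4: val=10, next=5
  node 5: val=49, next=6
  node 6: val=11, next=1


Floyd's tortoise (slow, +1) and hare (fast, +2):
  init: slow=0, fast=0
  step 1: slow=1, fast=2
  step 2: slow=2, fast=4
  step 3: slow=3, fast=6
  step 4: slow=4, fast=2
  step 5: slow=5, fast=4
  step 6: slow=6, fast=6
  slow == fast at node 6: cycle detected

Cycle: yes


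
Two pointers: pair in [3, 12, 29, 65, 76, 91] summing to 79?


lo=0(3)+hi=5(91)=94
lo=0(3)+hi=4(76)=79

Yes: 3+76=79


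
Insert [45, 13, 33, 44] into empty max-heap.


Insert 45: [45]
Insert 13: [45, 13]
Insert 33: [45, 13, 33]
Insert 44: [45, 44, 33, 13]

Final heap: [45, 44, 33, 13]


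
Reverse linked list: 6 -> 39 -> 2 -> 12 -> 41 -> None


Step 1: curr=6, set curr.next=prev(None) | reversed so far: 6
Step 2: curr=39, set curr.next=prev(6) | reversed so far: 39 -> 6
Step 3: curr=2, set curr.next=prev(39) | reversed so far: 2 -> 39 -> 6
Step 4: curr=12, set curr.next=prev(2) | reversed so far: 12 -> 2 -> 39 -> 6
Step 5: curr=41, set curr.next=prev(12) | reversed so far: 41 -> 12 -> 2 -> 39 -> 6

41 -> 12 -> 2 -> 39 -> 6 -> None


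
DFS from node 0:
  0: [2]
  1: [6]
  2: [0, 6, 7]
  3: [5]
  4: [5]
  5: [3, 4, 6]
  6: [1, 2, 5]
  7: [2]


Visit 0, push [2]
Visit 2, push [7, 6]
Visit 6, push [5, 1]
Visit 1, push []
Visit 5, push [4, 3]
Visit 3, push []
Visit 4, push []
Visit 7, push []

DFS order: [0, 2, 6, 1, 5, 3, 4, 7]


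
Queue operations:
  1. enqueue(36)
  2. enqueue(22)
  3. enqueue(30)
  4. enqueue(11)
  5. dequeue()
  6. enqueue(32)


enqueue(36) -> [36]
enqueue(22) -> [36, 22]
enqueue(30) -> [36, 22, 30]
enqueue(11) -> [36, 22, 30, 11]
dequeue()->36, [22, 30, 11]
enqueue(32) -> [22, 30, 11, 32]

Final queue: [22, 30, 11, 32]


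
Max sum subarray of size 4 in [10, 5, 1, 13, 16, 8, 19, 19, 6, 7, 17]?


[0:4]: 29
[1:5]: 35
[2:6]: 38
[3:7]: 56
[4:8]: 62
[5:9]: 52
[6:10]: 51
[7:11]: 49

Max: 62 at [4:8]


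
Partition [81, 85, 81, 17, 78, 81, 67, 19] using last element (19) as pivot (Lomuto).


Pivot: 19
  17 <= 19: swap -> [17, 85, 81, 81, 78, 81, 67, 19]
Place pivot at 1: [17, 19, 81, 81, 78, 81, 67, 85]

Partitioned: [17, 19, 81, 81, 78, 81, 67, 85]


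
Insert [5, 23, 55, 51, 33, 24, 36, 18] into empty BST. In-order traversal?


Insert 5: root
Insert 23: R from 5
Insert 55: R from 5 -> R from 23
Insert 51: R from 5 -> R from 23 -> L from 55
Insert 33: R from 5 -> R from 23 -> L from 55 -> L from 51
Insert 24: R from 5 -> R from 23 -> L from 55 -> L from 51 -> L from 33
Insert 36: R from 5 -> R from 23 -> L from 55 -> L from 51 -> R from 33
Insert 18: R from 5 -> L from 23

In-order: [5, 18, 23, 24, 33, 36, 51, 55]


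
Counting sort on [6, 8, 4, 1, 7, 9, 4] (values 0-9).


Input: [6, 8, 4, 1, 7, 9, 4]
Counts: [0, 1, 0, 0, 2, 0, 1, 1, 1, 1]

Sorted: [1, 4, 4, 6, 7, 8, 9]


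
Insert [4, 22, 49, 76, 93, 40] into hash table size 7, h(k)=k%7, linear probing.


Insert 4: h=4 -> slot 4
Insert 22: h=1 -> slot 1
Insert 49: h=0 -> slot 0
Insert 76: h=6 -> slot 6
Insert 93: h=2 -> slot 2
Insert 40: h=5 -> slot 5

Table: [49, 22, 93, None, 4, 40, 76]


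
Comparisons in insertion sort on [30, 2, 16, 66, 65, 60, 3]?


Algorithm: insertion sort
Input: [30, 2, 16, 66, 65, 60, 3]
Sorted: [2, 3, 16, 30, 60, 65, 66]

15


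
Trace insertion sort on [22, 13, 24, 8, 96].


Initial: [22, 13, 24, 8, 96]
Insert 13: [13, 22, 24, 8, 96]
Insert 24: [13, 22, 24, 8, 96]
Insert 8: [8, 13, 22, 24, 96]
Insert 96: [8, 13, 22, 24, 96]

Sorted: [8, 13, 22, 24, 96]
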